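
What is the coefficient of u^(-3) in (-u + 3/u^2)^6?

General term: C(6,j)·(-u)^j·(3/u^2)^(6-j), with u-exponent 1j − 2(6−j) = 3j − 12.
Set 3j − 12 = -3: j = 3.
C(6,3) = 20; (-1)^3 = -1; 3^3 = 27.
Coefficient = 20 · (-1) · 27 = -540.

-540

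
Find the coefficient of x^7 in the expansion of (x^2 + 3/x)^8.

General term: C(8,j)·(x^2)^j·(3/x)^(8-j), with x-exponent 2j − 1(8−j) = 3j − 8.
Set 3j − 8 = 7: j = 5.
C(8,5) = 56; 1^5 = 1; 3^3 = 27.
Coefficient = 56 · 1 · 27 = 1512.

1512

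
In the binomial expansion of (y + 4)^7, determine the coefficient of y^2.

The general term is C(7,j)·(y)^j·(4)^(7-j); the y^2 term has j = 2.
C(7,2) = 21.
Coefficient = C(7,2) · 4^5 = 21 · 1024 = 21504.

21504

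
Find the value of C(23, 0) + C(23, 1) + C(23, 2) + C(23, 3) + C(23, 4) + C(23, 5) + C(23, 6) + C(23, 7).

1 + 23 + 253 + 1771 + 8855 + 33649 + 100947 + 245157 = 390656.

390656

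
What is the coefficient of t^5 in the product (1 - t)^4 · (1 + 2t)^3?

Coefficient of t^5 = Σ_{j} C(4,j)·(-1)^j·C(3,5-j)·2^(5-j) for j from 2 to 4.
= 48 + (-48) + 6 = 6.

6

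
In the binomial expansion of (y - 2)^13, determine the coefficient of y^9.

The general term is C(13,j)·(y)^j·(-2)^(13-j); the y^9 term has j = 9.
C(13,9) = 715.
Coefficient = C(13,9) · (-2)^4 = 715 · 16 = 11440.

11440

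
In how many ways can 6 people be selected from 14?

This is C(14,6) = 3003.

3003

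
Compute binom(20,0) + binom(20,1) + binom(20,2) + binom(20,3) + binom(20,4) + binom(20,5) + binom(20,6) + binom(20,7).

1 + 20 + 190 + 1140 + 4845 + 15504 + 38760 + 77520 = 137980.

137980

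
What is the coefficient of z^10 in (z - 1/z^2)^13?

General term: C(13,j)·(z)^j·(-1/z^2)^(13-j), with z-exponent 1j − 2(13−j) = 3j − 26.
Set 3j − 26 = 10: j = 12.
C(13,12) = 13; 1^12 = 1; (-1)^1 = -1.
Coefficient = 13 · 1 · (-1) = -13.

-13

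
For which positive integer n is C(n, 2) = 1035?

46

n(n−1)/2 = 1035 ⇒ n(n−1) = 2070. Since 46·45 = 2070, n = 46.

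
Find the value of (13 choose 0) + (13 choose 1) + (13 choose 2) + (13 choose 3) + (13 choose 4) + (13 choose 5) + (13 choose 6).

1 + 13 + 78 + 286 + 715 + 1287 + 1716 = 4096.

4096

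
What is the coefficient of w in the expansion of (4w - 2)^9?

The general term is C(9,j)·(4w)^j·(-2)^(9-j); the w^1 term has j = 1.
C(9,1) = 9.
Coefficient = C(9,1) · 4^1 · (-2)^8 = 9 · 4 · 256 = 9216.

9216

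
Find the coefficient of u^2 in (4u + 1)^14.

The general term is C(14,j)·(4u)^j·(1)^(14-j); the u^2 term has j = 2.
C(14,2) = 91.
Coefficient = C(14,2) · 4^2 = 91 · 16 = 1456.

1456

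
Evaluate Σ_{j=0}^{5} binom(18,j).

12616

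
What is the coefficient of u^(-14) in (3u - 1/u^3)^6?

-18

General term: C(6,j)·(3u)^j·(-1/u^3)^(6-j), with u-exponent 1j − 3(6−j) = 4j − 18.
Set 4j − 18 = -14: j = 1.
C(6,1) = 6; 3^1 = 3; (-1)^5 = -1.
Coefficient = 6 · 3 · (-1) = -18.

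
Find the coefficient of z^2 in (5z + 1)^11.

1375

The general term is C(11,j)·(5z)^j·(1)^(11-j); the z^2 term has j = 2.
C(11,2) = 55.
Coefficient = C(11,2) · 5^2 = 55 · 25 = 1375.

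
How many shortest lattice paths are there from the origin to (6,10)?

8008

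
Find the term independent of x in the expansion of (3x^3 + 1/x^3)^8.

General term: C(8,j)·(3x^3)^j·(1/x^3)^(8-j), with x-exponent 3j − 3(8−j) = 6j − 24.
Set 6j − 24 = 0: j = 4.
C(8,4) = 70; 3^4 = 81; 1^4 = 1.
Coefficient = 70 · 81 · 1 = 5670.

5670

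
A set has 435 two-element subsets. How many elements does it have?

n(n−1)/2 = 435 ⇒ n(n−1) = 870. Since 30·29 = 870, n = 30.

30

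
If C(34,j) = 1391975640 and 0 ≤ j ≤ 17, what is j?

14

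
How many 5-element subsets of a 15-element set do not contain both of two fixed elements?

All 5-subsets: C(15,5) = 3003. Those containing both fixed elements: C(13,3) = 286.
3003 − 286 = 2717.

2717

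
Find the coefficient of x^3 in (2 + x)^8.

1792

The general term is C(8,j)·(2)^j·(x)^(8-j); the x^3 term has j = 5.
C(8,5) = 56.
Coefficient = C(8,5) · 2^5 = 56 · 32 = 1792.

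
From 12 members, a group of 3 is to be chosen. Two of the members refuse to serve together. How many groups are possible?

All 3-subsets: C(12,3) = 220. Those containing both fixed elements: C(10,1) = 10.
220 − 10 = 210.

210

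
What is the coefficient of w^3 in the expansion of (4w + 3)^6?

The general term is C(6,j)·(4w)^j·(3)^(6-j); the w^3 term has j = 3.
C(6,3) = 20.
Coefficient = C(6,3) · 4^3 · 3^3 = 20 · 64 · 27 = 34560.

34560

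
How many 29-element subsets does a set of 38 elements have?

C(38,29) = C(38,9) by symmetry.
C(38,9) = (38·37·36·35·34·33·32·31·30) / 9! = 59153663923200 / 362880 = 163011640.

163011640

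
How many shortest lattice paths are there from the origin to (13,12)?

5200300

Each path is a sequence of 25 steps with 13 rights: C(25,13) = 5200300.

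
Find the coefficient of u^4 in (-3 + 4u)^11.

The general term is C(11,j)·(-3)^j·(4u)^(11-j); the u^4 term has j = 7.
C(11,7) = 330.
Coefficient = C(11,7) · (-3)^7 · 4^4 = 330 · (-2187) · 256 = -184757760.

-184757760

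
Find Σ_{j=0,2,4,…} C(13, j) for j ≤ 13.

Even-j terms of row 13 sum to 2^12 = 4096.

4096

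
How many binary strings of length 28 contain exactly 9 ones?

6906900

Choose the 9 positions: C(28,9) = 6906900.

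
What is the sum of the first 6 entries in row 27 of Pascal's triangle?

101584

1 + 27 + 351 + 2925 + 17550 + 80730 = 101584.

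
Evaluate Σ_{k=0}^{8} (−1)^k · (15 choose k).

3003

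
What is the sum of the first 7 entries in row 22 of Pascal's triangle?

110056

1 + 22 + 231 + 1540 + 7315 + 26334 + 74613 = 110056.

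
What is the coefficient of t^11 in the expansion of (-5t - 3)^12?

The general term is C(12,j)·(-5t)^j·(-3)^(12-j); the t^11 term has j = 11.
C(12,11) = 12.
Coefficient = C(12,11) · (-5)^11 · (-3)^1 = 12 · (-48828125) · (-3) = 1757812500.

1757812500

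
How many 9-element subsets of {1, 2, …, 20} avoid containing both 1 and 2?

136136

All 9-subsets: C(20,9) = 167960. Those containing both fixed elements: C(18,7) = 31824.
167960 − 31824 = 136136.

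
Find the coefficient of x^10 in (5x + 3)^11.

322265625

The general term is C(11,j)·(5x)^j·(3)^(11-j); the x^10 term has j = 10.
C(11,10) = 11.
Coefficient = C(11,10) · 5^10 · 3^1 = 11 · 9765625 · 3 = 322265625.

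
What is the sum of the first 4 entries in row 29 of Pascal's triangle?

4090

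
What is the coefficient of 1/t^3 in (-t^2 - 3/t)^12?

4330260

General term: C(12,j)·(-t^2)^j·(-3/t)^(12-j), with t-exponent 2j − 1(12−j) = 3j − 12.
Set 3j − 12 = -3: j = 3.
C(12,3) = 220; (-1)^3 = -1; (-3)^9 = -19683.
Coefficient = 220 · (-1) · (-19683) = 4330260.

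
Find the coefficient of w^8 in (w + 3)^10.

The general term is C(10,j)·(w)^j·(3)^(10-j); the w^8 term has j = 8.
C(10,8) = 45.
Coefficient = C(10,8) · 3^2 = 45 · 9 = 405.

405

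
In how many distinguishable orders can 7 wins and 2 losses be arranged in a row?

Choose positions for the wins: C(9,7) = 36.

36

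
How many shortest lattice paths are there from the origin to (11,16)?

13037895

Each path is a sequence of 27 steps with 11 rights: C(27,11) = 13037895.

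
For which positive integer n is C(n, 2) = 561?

n(n−1)/2 = 561 ⇒ n(n−1) = 1122. Since 34·33 = 1122, n = 34.

34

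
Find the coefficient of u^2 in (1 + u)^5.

10

The general term is C(5,j)·(1)^j·(u)^(5-j); the u^2 term has j = 3.
C(5,3) = 10.
Coefficient = C(5,3) = 10.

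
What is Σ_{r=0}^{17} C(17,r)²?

Σ C(17,r)² is the coefficient of x^17 in (1+x)^17(1+x)^17 = (1+x)^34, i.e. C(34,17) = 2333606220.

2333606220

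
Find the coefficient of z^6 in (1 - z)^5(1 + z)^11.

Coefficient of z^6 = Σ_{j} C(5,j)·(-1)^j·C(11,6-j)·1^(6-j) for j from 0 to 5.
= 462 + (-2310) + 3300 + (-1650) + 275 + (-11) = 66.

66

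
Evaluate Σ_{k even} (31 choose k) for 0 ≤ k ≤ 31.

1073741824

Half of (1+1)^31 + (1−1)^31 gives the even-index sum: 2^30 = 1073741824.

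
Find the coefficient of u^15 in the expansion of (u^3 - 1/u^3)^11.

-165

General term: C(11,j)·(u^3)^j·(-1/u^3)^(11-j), with u-exponent 3j − 3(11−j) = 6j − 33.
Set 6j − 33 = 15: j = 8.
C(11,8) = 165; 1^8 = 1; (-1)^3 = -1.
Coefficient = 165 · 1 · (-1) = -165.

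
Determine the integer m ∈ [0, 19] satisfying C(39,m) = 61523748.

8

C(39,m) increases on 0 ≤ m ≤ 19. C(39,7) = 15380937 and C(39,8) = 61523748, so m = 8.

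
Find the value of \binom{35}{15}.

C(35,15) = (35·34·33·32·31·30·29·28·27·26·25·24·23·22·21) / 15! = 4247252019052922880000 / 1307674368000 = 3247943160.

3247943160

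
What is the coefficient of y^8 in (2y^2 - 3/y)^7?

6048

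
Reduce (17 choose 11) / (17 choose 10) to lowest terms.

7/11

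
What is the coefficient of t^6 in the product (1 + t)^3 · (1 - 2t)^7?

-168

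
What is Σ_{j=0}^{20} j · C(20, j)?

Since j·C(20,j) = 20·C(19,j−1), the sum is 20·2^19 = 20·524288 = 10485760.

10485760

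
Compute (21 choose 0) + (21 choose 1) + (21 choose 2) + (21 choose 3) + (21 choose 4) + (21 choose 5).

27896

1 + 21 + 210 + 1330 + 5985 + 20349 = 27896.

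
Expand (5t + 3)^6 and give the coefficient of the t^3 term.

The general term is C(6,j)·(5t)^j·(3)^(6-j); the t^3 term has j = 3.
C(6,3) = 20.
Coefficient = C(6,3) · 5^3 · 3^3 = 20 · 125 · 27 = 67500.

67500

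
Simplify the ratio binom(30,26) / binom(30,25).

5/26

C(n,k+1)/C(n,k) = (n−k)/(k+1) = (30−25)/(25+1) = 5/26.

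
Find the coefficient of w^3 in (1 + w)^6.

20

The general term is C(6,j)·(1)^j·(w)^(6-j); the w^3 term has j = 3.
C(6,3) = 20.
Coefficient = C(6,3) = 20.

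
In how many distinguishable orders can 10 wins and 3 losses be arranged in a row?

286

Choose positions for the wins: C(13,10) = 286.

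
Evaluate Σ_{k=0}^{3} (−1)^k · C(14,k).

The partial alternating sum Σ_{k=0}^{3} (−1)^k C(14,k) = (−1)^3 C(13,3) = -286.

-286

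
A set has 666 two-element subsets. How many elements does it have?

37

n(n−1)/2 = 666 ⇒ n(n−1) = 1332. Since 37·36 = 1332, n = 37.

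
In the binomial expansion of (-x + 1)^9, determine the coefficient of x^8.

9

The general term is C(9,j)·(-x)^j·(1)^(9-j); the x^8 term has j = 8.
C(9,8) = 9.
Coefficient = C(9,8) = 9.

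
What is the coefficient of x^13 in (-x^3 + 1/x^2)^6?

General term: C(6,j)·(-x^3)^j·(1/x^2)^(6-j), with x-exponent 3j − 2(6−j) = 5j − 12.
Set 5j − 12 = 13: j = 5.
C(6,5) = 6; (-1)^5 = -1; 1^1 = 1.
Coefficient = 6 · (-1) · 1 = -6.

-6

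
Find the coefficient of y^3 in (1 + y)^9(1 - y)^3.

2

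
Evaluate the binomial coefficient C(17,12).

C(17,12) = C(17,5) by symmetry.
C(17,5) = (17·16·15·14·13) / 5! = 742560 / 120 = 6188.

6188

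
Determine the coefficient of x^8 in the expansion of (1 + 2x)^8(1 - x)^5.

Coefficient of x^8 = Σ_{j} C(8,j)·2^j·C(5,8-j)·(-1)^(8-j) for j from 3 to 8.
= (-448) + 5600 + (-17920) + 17920 + (-5120) + 256 = 288.

288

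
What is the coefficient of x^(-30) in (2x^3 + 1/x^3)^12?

General term: C(12,j)·(2x^3)^j·(1/x^3)^(12-j), with x-exponent 3j − 3(12−j) = 6j − 36.
Set 6j − 36 = -30: j = 1.
C(12,1) = 12; 2^1 = 2; 1^11 = 1.
Coefficient = 12 · 2 · 1 = 24.

24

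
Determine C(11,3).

165

C(11,3) = (11·10·9) / 3! = 990 / 6 = 165.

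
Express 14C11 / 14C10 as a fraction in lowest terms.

C(n,k+1)/C(n,k) = (n−k)/(k+1) = (14−10)/(10+1) = 4/11.

4/11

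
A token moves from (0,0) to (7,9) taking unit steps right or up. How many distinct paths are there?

Each path is a sequence of 16 steps with 7 rights: C(16,7) = 11440.

11440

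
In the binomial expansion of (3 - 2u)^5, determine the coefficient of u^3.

-720

The general term is C(5,j)·(3)^j·(-2u)^(5-j); the u^3 term has j = 2.
C(5,2) = 10.
Coefficient = C(5,2) · 3^2 · (-2)^3 = 10 · 9 · (-8) = -720.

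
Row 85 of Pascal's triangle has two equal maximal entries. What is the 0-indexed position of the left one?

42

For odd n = 85, C(85,r) peaks at r = (n−1)/2 and (n+1)/2; the smaller is 42.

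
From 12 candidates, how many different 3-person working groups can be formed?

This is C(12,3) = 220.

220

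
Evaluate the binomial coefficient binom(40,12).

5586853480

C(40,12) = (40·39·38·37·36·35·34·33·32·31·30·29) / 12! = 2676111755885568000 / 479001600 = 5586853480.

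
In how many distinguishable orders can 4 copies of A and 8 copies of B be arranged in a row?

Choose positions for the A's: C(12,4) = 495.

495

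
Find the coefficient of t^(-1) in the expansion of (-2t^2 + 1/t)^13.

11440

General term: C(13,j)·(-2t^2)^j·(1/t)^(13-j), with t-exponent 2j − 1(13−j) = 3j − 13.
Set 3j − 13 = -1: j = 4.
C(13,4) = 715; (-2)^4 = 16; 1^9 = 1.
Coefficient = 715 · 16 · 1 = 11440.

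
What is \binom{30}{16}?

145422675

C(30,16) = C(30,14) by symmetry.
C(30,14) = (30·29·28·27·26·25·24·23·22·21·20·19·18·17) / 14! = 12677700308232960000 / 87178291200 = 145422675.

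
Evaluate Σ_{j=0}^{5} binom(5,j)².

By Vandermonde's identity, Σ C(5,j)² = C(10,5) = 252.

252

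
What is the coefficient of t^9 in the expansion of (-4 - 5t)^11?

-1718750000

The general term is C(11,j)·(-4)^j·(-5t)^(11-j); the t^9 term has j = 2.
C(11,2) = 55.
Coefficient = C(11,2) · (-4)^2 · (-5)^9 = 55 · 16 · (-1953125) = -1718750000.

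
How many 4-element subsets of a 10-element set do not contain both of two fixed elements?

182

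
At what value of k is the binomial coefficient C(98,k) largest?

49

C(98,k) is maximized at k = 98/2 = 49.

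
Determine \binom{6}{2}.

C(6,2) = (6·5) / 2! = 30 / 2 = 15.

15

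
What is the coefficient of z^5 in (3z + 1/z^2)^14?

64481508

General term: C(14,j)·(3z)^j·(1/z^2)^(14-j), with z-exponent 1j − 2(14−j) = 3j − 28.
Set 3j − 28 = 5: j = 11.
C(14,11) = 364; 3^11 = 177147; 1^3 = 1.
Coefficient = 364 · 177147 · 1 = 64481508.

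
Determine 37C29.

C(37,29) = C(37,8) by symmetry.
C(37,8) = (37·36·35·34·33·32·31·30) / 8! = 1556675366400 / 40320 = 38608020.

38608020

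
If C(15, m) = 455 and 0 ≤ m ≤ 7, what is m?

C(15,m) increases on 0 ≤ m ≤ 7. C(15,2) = 105 and C(15,3) = 455, so m = 3.

3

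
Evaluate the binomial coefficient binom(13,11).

C(13,11) = C(13,2) by symmetry.
C(13,2) = (13·12) / 2! = 156 / 2 = 78.

78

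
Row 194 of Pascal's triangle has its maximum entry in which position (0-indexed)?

97

C(194,i) is maximized at i = 194/2 = 97.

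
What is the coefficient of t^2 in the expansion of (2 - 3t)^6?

2160

The general term is C(6,j)·(2)^j·(-3t)^(6-j); the t^2 term has j = 4.
C(6,4) = 15.
Coefficient = C(6,4) · 2^4 · (-3)^2 = 15 · 16 · 9 = 2160.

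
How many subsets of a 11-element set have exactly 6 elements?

Choose the 6 positions: C(11,6) = 462.

462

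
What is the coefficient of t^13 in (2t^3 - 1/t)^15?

823680

General term: C(15,j)·(2t^3)^j·(-1/t)^(15-j), with t-exponent 3j − 1(15−j) = 4j − 15.
Set 4j − 15 = 13: j = 7.
C(15,7) = 6435; 2^7 = 128; (-1)^8 = 1.
Coefficient = 6435 · 128 · 1 = 823680.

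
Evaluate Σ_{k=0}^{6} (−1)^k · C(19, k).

The partial alternating sum Σ_{k=0}^{6} (−1)^k C(19,k) = (−1)^6 C(18,6) = 18564.

18564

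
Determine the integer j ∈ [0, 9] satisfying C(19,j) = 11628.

5

C(19,j) increases on 0 ≤ j ≤ 9. C(19,4) = 3876 and C(19,5) = 11628, so j = 5.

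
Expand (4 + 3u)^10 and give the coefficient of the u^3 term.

The general term is C(10,j)·(4)^j·(3u)^(10-j); the u^3 term has j = 7.
C(10,7) = 120.
Coefficient = C(10,7) · 4^7 · 3^3 = 120 · 16384 · 27 = 53084160.

53084160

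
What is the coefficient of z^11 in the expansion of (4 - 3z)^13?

The general term is C(13,j)·(4)^j·(-3z)^(13-j); the z^11 term has j = 2.
C(13,2) = 78.
Coefficient = C(13,2) · 4^2 · (-3)^11 = 78 · 16 · (-177147) = -221079456.

-221079456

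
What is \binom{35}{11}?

417225900

C(35,11) = (35·34·33·32·31·30·29·28·27·26·25) / 11! = 16654322805120000 / 39916800 = 417225900.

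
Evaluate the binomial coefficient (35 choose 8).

23535820

C(35,8) = (35·34·33·32·31·30·29·28) / 8! = 948964262400 / 40320 = 23535820.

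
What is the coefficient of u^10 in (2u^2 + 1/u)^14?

768768

General term: C(14,j)·(2u^2)^j·(1/u)^(14-j), with u-exponent 2j − 1(14−j) = 3j − 14.
Set 3j − 14 = 10: j = 8.
C(14,8) = 3003; 2^8 = 256; 1^6 = 1.
Coefficient = 3003 · 256 · 1 = 768768.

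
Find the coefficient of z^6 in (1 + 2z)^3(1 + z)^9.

3024

Coefficient of z^6 = Σ_{j} C(3,j)·2^j·C(9,6-j)·1^(6-j) for j from 0 to 3.
= 84 + 756 + 1512 + 672 = 3024.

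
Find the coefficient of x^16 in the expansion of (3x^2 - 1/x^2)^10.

-196830

General term: C(10,j)·(3x^2)^j·(-1/x^2)^(10-j), with x-exponent 2j − 2(10−j) = 4j − 20.
Set 4j − 20 = 16: j = 9.
C(10,9) = 10; 3^9 = 19683; (-1)^1 = -1.
Coefficient = 10 · 19683 · (-1) = -196830.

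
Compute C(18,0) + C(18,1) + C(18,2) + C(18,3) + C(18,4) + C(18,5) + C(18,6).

31180

1 + 18 + 153 + 816 + 3060 + 8568 + 18564 = 31180.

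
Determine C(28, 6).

C(28,6) = (28·27·26·25·24·23) / 6! = 271252800 / 720 = 376740.

376740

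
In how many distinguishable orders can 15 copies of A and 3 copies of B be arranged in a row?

816

Choose positions for the A's: C(18,15) = 816.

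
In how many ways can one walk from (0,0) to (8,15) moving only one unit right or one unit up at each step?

Each path is a sequence of 23 steps with 8 rights: C(23,8) = 490314.

490314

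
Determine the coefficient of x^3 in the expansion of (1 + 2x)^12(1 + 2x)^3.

3640

(1 + 2x)^12(1 + 2x)^3 = (1 + 2x)^15, so the coefficient of x^3 is C(15,3)·2^3 = 455·8 = 3640.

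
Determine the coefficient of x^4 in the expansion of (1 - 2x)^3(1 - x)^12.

2703

Coefficient of x^4 = Σ_{j} C(3,j)·(-2)^j·C(12,4-j)·(-1)^(4-j) for j from 0 to 3.
= 495 + 1320 + 792 + 96 = 2703.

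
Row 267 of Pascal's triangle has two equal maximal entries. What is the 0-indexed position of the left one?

For odd n = 267, C(267,r) peaks at r = (n−1)/2 and (n+1)/2; the lower is 133.

133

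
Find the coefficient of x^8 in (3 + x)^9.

27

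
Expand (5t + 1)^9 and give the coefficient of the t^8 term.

3515625

The general term is C(9,j)·(5t)^j·(1)^(9-j); the t^8 term has j = 8.
C(9,8) = 9.
Coefficient = C(9,8) · 5^8 = 9 · 390625 = 3515625.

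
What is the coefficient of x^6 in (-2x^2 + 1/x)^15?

-823680

General term: C(15,j)·(-2x^2)^j·(1/x)^(15-j), with x-exponent 2j − 1(15−j) = 3j − 15.
Set 3j − 15 = 6: j = 7.
C(15,7) = 6435; (-2)^7 = -128; 1^8 = 1.
Coefficient = 6435 · (-128) · 1 = -823680.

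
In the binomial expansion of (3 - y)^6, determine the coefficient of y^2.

The general term is C(6,j)·(3)^j·(-y)^(6-j); the y^2 term has j = 4.
C(6,4) = 15.
Coefficient = C(6,4) · 3^4 = 15 · 81 = 1215.

1215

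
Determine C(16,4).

1820

C(16,4) = (16·15·14·13) / 4! = 43680 / 24 = 1820.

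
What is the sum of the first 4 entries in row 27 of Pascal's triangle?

1 + 27 + 351 + 2925 = 3304.

3304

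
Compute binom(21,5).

20349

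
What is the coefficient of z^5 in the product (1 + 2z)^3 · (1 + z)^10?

3312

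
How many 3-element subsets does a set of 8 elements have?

C(8,3) = (8·7·6) / 3! = 336 / 6 = 56.

56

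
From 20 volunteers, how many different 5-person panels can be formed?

15504

This is C(20,5) = 15504.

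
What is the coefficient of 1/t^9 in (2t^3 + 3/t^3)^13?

270208224

General term: C(13,j)·(2t^3)^j·(3/t^3)^(13-j), with t-exponent 3j − 3(13−j) = 6j − 39.
Set 6j − 39 = -9: j = 5.
C(13,5) = 1287; 2^5 = 32; 3^8 = 6561.
Coefficient = 1287 · 32 · 6561 = 270208224.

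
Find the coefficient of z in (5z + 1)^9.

The general term is C(9,j)·(5z)^j·(1)^(9-j); the z^1 term has j = 1.
C(9,1) = 9.
Coefficient = C(9,1) · 5^1 = 9 · 5 = 45.

45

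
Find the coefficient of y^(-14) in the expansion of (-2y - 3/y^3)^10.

2449440

General term: C(10,j)·(-2y)^j·(-3/y^3)^(10-j), with y-exponent 1j − 3(10−j) = 4j − 30.
Set 4j − 30 = -14: j = 4.
C(10,4) = 210; (-2)^4 = 16; (-3)^6 = 729.
Coefficient = 210 · 16 · 729 = 2449440.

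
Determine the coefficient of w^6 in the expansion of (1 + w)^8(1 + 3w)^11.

2269372

Coefficient of w^6 = Σ_{j} C(8,j)·1^j·C(11,6-j)·3^(6-j) for j from 0 to 6.
= 336798 + 898128 + 748440 + 249480 + 34650 + 1848 + 28 = 2269372.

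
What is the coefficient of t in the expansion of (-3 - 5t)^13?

The general term is C(13,j)·(-3)^j·(-5t)^(13-j); the t^1 term has j = 12.
C(13,12) = 13.
Coefficient = C(13,12) · (-3)^12 · (-5)^1 = 13 · 531441 · (-5) = -34543665.

-34543665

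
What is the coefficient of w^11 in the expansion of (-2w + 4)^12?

The general term is C(12,j)·(-2w)^j·(4)^(12-j); the w^11 term has j = 11.
C(12,11) = 12.
Coefficient = C(12,11) · (-2)^11 · 4^1 = 12 · (-2048) · 4 = -98304.

-98304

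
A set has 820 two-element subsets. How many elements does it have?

41

n(n−1)/2 = 820 ⇒ n(n−1) = 1640. Since 41·40 = 1640, n = 41.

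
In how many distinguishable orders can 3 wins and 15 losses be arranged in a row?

Choose positions for the wins: C(18,3) = 816.

816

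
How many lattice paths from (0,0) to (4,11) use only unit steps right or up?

1365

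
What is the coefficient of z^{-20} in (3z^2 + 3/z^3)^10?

General term: C(10,j)·(3z^2)^j·(3/z^3)^(10-j), with z-exponent 2j − 3(10−j) = 5j − 30.
Set 5j − 30 = -20: j = 2.
C(10,2) = 45; 3^2 = 9; 3^8 = 6561.
Coefficient = 45 · 9 · 6561 = 2657205.

2657205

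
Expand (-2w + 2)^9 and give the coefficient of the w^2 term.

The general term is C(9,j)·(-2w)^j·(2)^(9-j); the w^2 term has j = 2.
C(9,2) = 36.
Coefficient = C(9,2) · (-2)^2 · 2^7 = 36 · 4 · 128 = 18432.

18432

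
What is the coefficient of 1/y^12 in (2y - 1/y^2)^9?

General term: C(9,j)·(2y)^j·(-1/y^2)^(9-j), with y-exponent 1j − 2(9−j) = 3j − 18.
Set 3j − 18 = -12: j = 2.
C(9,2) = 36; 2^2 = 4; (-1)^7 = -1.
Coefficient = 36 · 4 · (-1) = -144.

-144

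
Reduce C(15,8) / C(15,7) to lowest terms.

C(n,k+1)/C(n,k) = (n−k)/(k+1) = (15−7)/(7+1) = 8/8 = 1.

1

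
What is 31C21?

44352165

C(31,21) = C(31,10) by symmetry.
C(31,10) = (31·30·29·28·27·26·25·24·23·22) / 10! = 160945136352000 / 3628800 = 44352165.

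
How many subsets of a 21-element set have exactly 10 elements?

352716

Choose the 10 positions: C(21,10) = 352716.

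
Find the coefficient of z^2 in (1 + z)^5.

10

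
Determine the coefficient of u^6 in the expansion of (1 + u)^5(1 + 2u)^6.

5336

Coefficient of u^6 = Σ_{j} C(5,j)·1^j·C(6,6-j)·2^(6-j) for j from 0 to 5.
= 64 + 960 + 2400 + 1600 + 300 + 12 = 5336.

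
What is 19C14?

11628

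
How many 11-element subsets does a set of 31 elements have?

C(31,11) = (31·30·29·28·27·26·25·24·23·22·21) / 11! = 3379847863392000 / 39916800 = 84672315.

84672315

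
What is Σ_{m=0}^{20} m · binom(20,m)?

Since m·C(20,m) = 20·C(19,m−1), the sum is 20·2^19 = 20·524288 = 10485760.

10485760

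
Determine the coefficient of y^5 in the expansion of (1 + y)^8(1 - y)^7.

Coefficient of y^5 = Σ_{j} C(8,j)·1^j·C(7,5-j)·(-1)^(5-j) for j from 0 to 5.
= (-21) + 280 + (-980) + 1176 + (-490) + 56 = 21.

21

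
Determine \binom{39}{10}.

635745396

C(39,10) = (39·38·37·36·35·34·33·32·31·30) / 10! = 2306992893004800 / 3628800 = 635745396.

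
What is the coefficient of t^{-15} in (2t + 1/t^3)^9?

672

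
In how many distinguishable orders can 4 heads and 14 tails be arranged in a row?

3060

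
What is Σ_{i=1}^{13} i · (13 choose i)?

Differentiating (1+x)^13 and setting x=1: Σ i·C(13,i) = 13·2^12 = 53248.

53248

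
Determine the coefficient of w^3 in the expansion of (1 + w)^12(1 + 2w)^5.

1440

Coefficient of w^3 = Σ_{j} C(12,j)·1^j·C(5,3-j)·2^(3-j) for j from 0 to 3.
= 80 + 480 + 660 + 220 = 1440.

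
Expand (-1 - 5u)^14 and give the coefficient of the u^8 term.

The general term is C(14,j)·(-1)^j·(-5u)^(14-j); the u^8 term has j = 6.
C(14,6) = 3003.
Coefficient = C(14,6) · (-5)^8 = 3003 · 390625 = 1173046875.

1173046875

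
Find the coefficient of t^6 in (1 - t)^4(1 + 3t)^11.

30789

Coefficient of t^6 = Σ_{j} C(4,j)·(-1)^j·C(11,6-j)·3^(6-j) for j from 0 to 4.
= 336798 + (-449064) + 160380 + (-17820) + 495 = 30789.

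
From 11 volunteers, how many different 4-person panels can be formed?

330

This is C(11,4) = 330.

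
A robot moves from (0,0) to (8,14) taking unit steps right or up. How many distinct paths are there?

Each path is a sequence of 22 steps with 8 rights: C(22,8) = 319770.

319770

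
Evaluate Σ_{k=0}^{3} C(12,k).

299

1 + 12 + 66 + 220 = 299.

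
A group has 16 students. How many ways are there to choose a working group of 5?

This is C(16,5) = 4368.

4368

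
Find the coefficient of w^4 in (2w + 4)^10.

13762560

The general term is C(10,j)·(2w)^j·(4)^(10-j); the w^4 term has j = 4.
C(10,4) = 210.
Coefficient = C(10,4) · 2^4 · 4^6 = 210 · 16 · 4096 = 13762560.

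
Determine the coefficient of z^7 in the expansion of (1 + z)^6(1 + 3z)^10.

2490780

Coefficient of z^7 = Σ_{j} C(6,j)·1^j·C(10,7-j)·3^(7-j) for j from 0 to 6.
= 262440 + 918540 + 918540 + 340200 + 48600 + 2430 + 30 = 2490780.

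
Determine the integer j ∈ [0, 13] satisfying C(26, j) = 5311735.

10

C(26,j) increases on 0 ≤ j ≤ 13. C(26,9) = 3124550 and C(26,10) = 5311735, so j = 10.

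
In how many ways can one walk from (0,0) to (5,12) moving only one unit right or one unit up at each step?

Each path is a sequence of 17 steps with 5 rights: C(17,5) = 6188.

6188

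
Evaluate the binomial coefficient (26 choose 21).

65780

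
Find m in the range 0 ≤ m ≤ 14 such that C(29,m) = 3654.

C(29,m) increases on 0 ≤ m ≤ 14. C(29,2) = 406 and C(29,3) = 3654, so m = 3.

3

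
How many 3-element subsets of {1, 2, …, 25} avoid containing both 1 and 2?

All 3-subsets: C(25,3) = 2300. Those containing both fixed elements: C(23,1) = 23.
2300 − 23 = 2277.

2277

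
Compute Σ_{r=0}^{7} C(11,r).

1 + 11 + 55 + 165 + 330 + 462 + 462 + 330 = 1816.

1816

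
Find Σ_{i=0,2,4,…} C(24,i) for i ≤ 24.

Even-i terms of row 24 sum to 2^23 = 8388608.

8388608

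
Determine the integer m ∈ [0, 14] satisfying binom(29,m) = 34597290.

11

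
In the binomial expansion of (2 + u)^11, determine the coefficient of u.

11264

The general term is C(11,j)·(2)^j·(u)^(11-j); the u^1 term has j = 10.
C(11,10) = 11.
Coefficient = C(11,10) · 2^10 = 11 · 1024 = 11264.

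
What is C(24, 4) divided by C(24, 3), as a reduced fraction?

C(n,k+1)/C(n,k) = (n−k)/(k+1) = (24−3)/(3+1) = 21/4.

21/4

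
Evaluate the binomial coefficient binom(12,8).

C(12,8) = C(12,4) by symmetry.
C(12,4) = (12·11·10·9) / 4! = 11880 / 24 = 495.

495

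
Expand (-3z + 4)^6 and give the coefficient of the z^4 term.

The general term is C(6,j)·(-3z)^j·(4)^(6-j); the z^4 term has j = 4.
C(6,4) = 15.
Coefficient = C(6,4) · (-3)^4 · 4^2 = 15 · 81 · 16 = 19440.

19440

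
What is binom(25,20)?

C(25,20) = C(25,5) by symmetry.
C(25,5) = (25·24·23·22·21) / 5! = 6375600 / 120 = 53130.

53130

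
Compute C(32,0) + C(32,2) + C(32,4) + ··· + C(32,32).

2147483648

Even-k terms of row 32 sum to 2^31 = 2147483648.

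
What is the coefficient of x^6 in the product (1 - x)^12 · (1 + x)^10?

Coefficient of x^6 = Σ_{j} C(12,j)·(-1)^j·C(10,6-j)·1^(6-j) for j from 0 to 6.
= 210 + (-3024) + 13860 + (-26400) + 22275 + (-7920) + 924 = -75.

-75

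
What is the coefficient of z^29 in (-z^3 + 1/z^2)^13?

-78

General term: C(13,j)·(-z^3)^j·(1/z^2)^(13-j), with z-exponent 3j − 2(13−j) = 5j − 26.
Set 5j − 26 = 29: j = 11.
C(13,11) = 78; (-1)^11 = -1; 1^2 = 1.
Coefficient = 78 · (-1) · 1 = -78.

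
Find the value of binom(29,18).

C(29,18) = C(29,11) by symmetry.
C(29,11) = (29·28·27·26·25·24·23·22·21·20·19) / 11! = 1381013105472000 / 39916800 = 34597290.

34597290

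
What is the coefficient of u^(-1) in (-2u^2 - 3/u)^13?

General term: C(13,j)·(-2u^2)^j·(-3/u)^(13-j), with u-exponent 2j − 1(13−j) = 3j − 13.
Set 3j − 13 = -1: j = 4.
C(13,4) = 715; (-2)^4 = 16; (-3)^9 = -19683.
Coefficient = 715 · 16 · (-19683) = -225173520.

-225173520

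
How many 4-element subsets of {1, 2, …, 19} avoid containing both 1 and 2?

3740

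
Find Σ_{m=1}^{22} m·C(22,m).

46137344

Since m·C(22,m) = 22·C(21,m−1), the sum is 22·2^21 = 22·2097152 = 46137344.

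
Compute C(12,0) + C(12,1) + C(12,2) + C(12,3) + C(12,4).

794

1 + 12 + 66 + 220 + 495 = 794.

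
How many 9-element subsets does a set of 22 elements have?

497420

C(22,9) = (22·21·20·19·18·17·16·15·14) / 9! = 180503769600 / 362880 = 497420.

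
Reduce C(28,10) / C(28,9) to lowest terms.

C(n,k+1)/C(n,k) = (n−k)/(k+1) = (28−9)/(9+1) = 19/10.

19/10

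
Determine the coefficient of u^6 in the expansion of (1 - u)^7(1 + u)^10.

28

Coefficient of u^6 = Σ_{j} C(7,j)·(-1)^j·C(10,6-j)·1^(6-j) for j from 0 to 6.
= 210 + (-1764) + 4410 + (-4200) + 1575 + (-210) + 7 = 28.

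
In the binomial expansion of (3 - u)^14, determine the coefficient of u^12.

The general term is C(14,j)·(3)^j·(-u)^(14-j); the u^12 term has j = 2.
C(14,2) = 91.
Coefficient = C(14,2) · 3^2 = 91 · 9 = 819.

819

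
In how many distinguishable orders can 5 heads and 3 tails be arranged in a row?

56

Choose positions for the heads: C(8,5) = 56.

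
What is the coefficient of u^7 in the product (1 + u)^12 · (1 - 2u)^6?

Coefficient of u^7 = Σ_{j} C(12,j)·1^j·C(6,7-j)·(-2)^(7-j) for j from 1 to 7.
= 768 + (-12672) + 52800 + (-79200) + 47520 + (-11088) + 792 = -1080.

-1080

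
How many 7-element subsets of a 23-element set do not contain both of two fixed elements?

All 7-subsets: C(23,7) = 245157. Those containing both fixed elements: C(21,5) = 20349.
245157 − 20349 = 224808.

224808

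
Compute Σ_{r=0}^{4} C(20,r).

1 + 20 + 190 + 1140 + 4845 = 6196.

6196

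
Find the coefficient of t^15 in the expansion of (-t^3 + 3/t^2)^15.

-3648645

General term: C(15,j)·(-t^3)^j·(3/t^2)^(15-j), with t-exponent 3j − 2(15−j) = 5j − 30.
Set 5j − 30 = 15: j = 9.
C(15,9) = 5005; (-1)^9 = -1; 3^6 = 729.
Coefficient = 5005 · (-1) · 729 = -3648645.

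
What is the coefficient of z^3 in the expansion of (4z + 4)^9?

22020096

The general term is C(9,j)·(4z)^j·(4)^(9-j); the z^3 term has j = 3.
C(9,3) = 84.
Coefficient = C(9,3) · 4^3 · 4^6 = 84 · 64 · 4096 = 22020096.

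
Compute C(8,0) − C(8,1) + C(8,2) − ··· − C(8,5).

-21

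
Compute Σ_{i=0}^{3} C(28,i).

1 + 28 + 378 + 3276 = 3683.

3683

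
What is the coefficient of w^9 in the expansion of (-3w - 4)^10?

The general term is C(10,j)·(-3w)^j·(-4)^(10-j); the w^9 term has j = 9.
C(10,9) = 10.
Coefficient = C(10,9) · (-3)^9 · (-4)^1 = 10 · (-19683) · (-4) = 787320.

787320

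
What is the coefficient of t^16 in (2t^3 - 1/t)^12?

-101376

General term: C(12,j)·(2t^3)^j·(-1/t)^(12-j), with t-exponent 3j − 1(12−j) = 4j − 12.
Set 4j − 12 = 16: j = 7.
C(12,7) = 792; 2^7 = 128; (-1)^5 = -1.
Coefficient = 792 · 128 · (-1) = -101376.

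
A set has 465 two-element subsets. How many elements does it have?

31

n(n−1)/2 = 465 ⇒ n(n−1) = 930. Since 31·30 = 930, n = 31.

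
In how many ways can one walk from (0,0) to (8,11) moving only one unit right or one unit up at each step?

Each path is a sequence of 19 steps with 8 rights: C(19,8) = 75582.

75582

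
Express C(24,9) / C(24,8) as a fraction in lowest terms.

C(n,k+1)/C(n,k) = (n−k)/(k+1) = (24−8)/(8+1) = 16/9.

16/9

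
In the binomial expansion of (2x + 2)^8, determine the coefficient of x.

2048

The general term is C(8,j)·(2x)^j·(2)^(8-j); the x^1 term has j = 1.
C(8,1) = 8.
Coefficient = C(8,1) · 2^1 · 2^7 = 8 · 2 · 128 = 2048.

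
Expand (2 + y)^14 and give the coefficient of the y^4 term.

1025024

The general term is C(14,j)·(2)^j·(y)^(14-j); the y^4 term has j = 10.
C(14,10) = 1001.
Coefficient = C(14,10) · 2^10 = 1001 · 1024 = 1025024.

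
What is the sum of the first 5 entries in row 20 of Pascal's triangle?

6196

1 + 20 + 190 + 1140 + 4845 = 6196.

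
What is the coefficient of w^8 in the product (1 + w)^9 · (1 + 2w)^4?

8361

Coefficient of w^8 = Σ_{j} C(9,j)·1^j·C(4,8-j)·2^(8-j) for j from 4 to 8.
= 2016 + 4032 + 2016 + 288 + 9 = 8361.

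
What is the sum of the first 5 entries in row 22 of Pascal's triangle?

1 + 22 + 231 + 1540 + 7315 = 9109.

9109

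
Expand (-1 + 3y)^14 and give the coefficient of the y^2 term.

819

The general term is C(14,j)·(-1)^j·(3y)^(14-j); the y^2 term has j = 12.
C(14,12) = 91.
Coefficient = C(14,12) · 3^2 = 91 · 9 = 819.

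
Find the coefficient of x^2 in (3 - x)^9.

The general term is C(9,j)·(3)^j·(-x)^(9-j); the x^2 term has j = 7.
C(9,7) = 36.
Coefficient = C(9,7) · 3^7 = 36 · 2187 = 78732.

78732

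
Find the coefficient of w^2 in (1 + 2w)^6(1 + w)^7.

Coefficient of w^2 = Σ_{j} C(6,j)·2^j·C(7,2-j)·1^(2-j) for j from 0 to 2.
= 21 + 84 + 60 = 165.

165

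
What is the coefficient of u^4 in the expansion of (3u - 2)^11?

-3421440

The general term is C(11,j)·(3u)^j·(-2)^(11-j); the u^4 term has j = 4.
C(11,4) = 330.
Coefficient = C(11,4) · 3^4 · (-2)^7 = 330 · 81 · (-128) = -3421440.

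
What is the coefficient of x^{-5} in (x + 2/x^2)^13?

109824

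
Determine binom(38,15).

15471286560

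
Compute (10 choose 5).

252

C(10,5) = (10·9·8·7·6) / 5! = 30240 / 120 = 252.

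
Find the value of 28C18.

13123110

C(28,18) = C(28,10) by symmetry.
C(28,10) = (28·27·26·25·24·23·22·21·20·19) / 10! = 47621141568000 / 3628800 = 13123110.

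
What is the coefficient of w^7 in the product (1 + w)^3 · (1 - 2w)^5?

-16

Coefficient of w^7 = Σ_{j} C(3,j)·1^j·C(5,7-j)·(-2)^(7-j) for j from 2 to 3.
= (-96) + 80 = -16.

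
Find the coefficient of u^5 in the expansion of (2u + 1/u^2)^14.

General term: C(14,j)·(2u)^j·(1/u^2)^(14-j), with u-exponent 1j − 2(14−j) = 3j − 28.
Set 3j − 28 = 5: j = 11.
C(14,11) = 364; 2^11 = 2048; 1^3 = 1.
Coefficient = 364 · 2048 · 1 = 745472.

745472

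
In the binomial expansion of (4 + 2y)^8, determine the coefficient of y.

262144

The general term is C(8,j)·(4)^j·(2y)^(8-j); the y^1 term has j = 7.
C(8,7) = 8.
Coefficient = C(8,7) · 4^7 · 2^1 = 8 · 16384 · 2 = 262144.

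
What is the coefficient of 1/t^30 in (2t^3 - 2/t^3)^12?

-49152

General term: C(12,j)·(2t^3)^j·(-2/t^3)^(12-j), with t-exponent 3j − 3(12−j) = 6j − 36.
Set 6j − 36 = -30: j = 1.
C(12,1) = 12; 2^1 = 2; (-2)^11 = -2048.
Coefficient = 12 · 2 · (-2048) = -49152.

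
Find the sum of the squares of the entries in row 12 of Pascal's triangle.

2704156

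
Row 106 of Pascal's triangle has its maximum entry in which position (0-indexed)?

53

C(106,i) is maximized at i = 106/2 = 53.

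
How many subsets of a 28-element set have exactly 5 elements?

Choose the 5 positions: C(28,5) = 98280.

98280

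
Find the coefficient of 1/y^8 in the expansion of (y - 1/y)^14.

-364

General term: C(14,j)·(y)^j·(-1/y)^(14-j), with y-exponent 1j − 1(14−j) = 2j − 14.
Set 2j − 14 = -8: j = 3.
C(14,3) = 364; 1^3 = 1; (-1)^11 = -1.
Coefficient = 364 · 1 · (-1) = -364.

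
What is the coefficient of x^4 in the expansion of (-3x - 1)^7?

The general term is C(7,j)·(-3x)^j·(-1)^(7-j); the x^4 term has j = 4.
C(7,4) = 35.
Coefficient = C(7,4) · (-3)^4 · (-1)^3 = 35 · 81 · (-1) = -2835.

-2835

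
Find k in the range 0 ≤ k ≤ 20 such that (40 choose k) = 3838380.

C(40,k) increases on 0 ≤ k ≤ 20. C(40,5) = 658008 and C(40,6) = 3838380, so k = 6.

6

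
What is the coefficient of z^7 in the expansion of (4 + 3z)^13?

15371845632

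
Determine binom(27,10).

C(27,10) = (27·26·25·24·23·22·21·20·19·18) / 10! = 30613591008000 / 3628800 = 8436285.

8436285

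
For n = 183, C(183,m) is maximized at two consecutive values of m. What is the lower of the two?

For odd n = 183, C(183,m) peaks at m = (n−1)/2 and (n+1)/2; the lower is 91.

91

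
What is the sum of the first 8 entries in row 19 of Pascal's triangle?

94184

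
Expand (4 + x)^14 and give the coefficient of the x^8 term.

12300288

The general term is C(14,j)·(4)^j·(x)^(14-j); the x^8 term has j = 6.
C(14,6) = 3003.
Coefficient = C(14,6) · 4^6 = 3003 · 4096 = 12300288.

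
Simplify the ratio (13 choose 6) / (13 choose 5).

C(n,k+1)/C(n,k) = (n−k)/(k+1) = (13−5)/(5+1) = 8/6 = 4/3.

4/3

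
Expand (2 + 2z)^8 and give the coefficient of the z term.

The general term is C(8,j)·(2)^j·(2z)^(8-j); the z^1 term has j = 7.
C(8,7) = 8.
Coefficient = C(8,7) · 2^7 · 2^1 = 8 · 128 · 2 = 2048.

2048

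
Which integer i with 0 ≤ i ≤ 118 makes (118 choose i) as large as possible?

C(118,i) is maximized at i = 118/2 = 59.

59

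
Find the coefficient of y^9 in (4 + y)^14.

2050048

The general term is C(14,j)·(4)^j·(y)^(14-j); the y^9 term has j = 5.
C(14,5) = 2002.
Coefficient = C(14,5) · 4^5 = 2002 · 1024 = 2050048.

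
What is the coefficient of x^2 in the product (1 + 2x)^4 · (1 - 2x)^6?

Coefficient of x^2 = Σ_{j} C(4,j)·2^j·C(6,2-j)·(-2)^(2-j) for j from 0 to 2.
= 60 + (-96) + 24 = -12.

-12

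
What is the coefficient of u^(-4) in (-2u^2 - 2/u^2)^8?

14336

General term: C(8,j)·(-2u^2)^j·(-2/u^2)^(8-j), with u-exponent 2j − 2(8−j) = 4j − 16.
Set 4j − 16 = -4: j = 3.
C(8,3) = 56; (-2)^3 = -8; (-2)^5 = -32.
Coefficient = 56 · (-8) · (-32) = 14336.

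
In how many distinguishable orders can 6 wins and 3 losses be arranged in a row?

Choose positions for the wins: C(9,6) = 84.

84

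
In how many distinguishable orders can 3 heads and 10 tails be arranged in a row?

Choose positions for the heads: C(13,3) = 286.

286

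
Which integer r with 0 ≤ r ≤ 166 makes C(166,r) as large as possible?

83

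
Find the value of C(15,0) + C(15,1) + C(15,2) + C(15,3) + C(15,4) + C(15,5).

4944

1 + 15 + 105 + 455 + 1365 + 3003 = 4944.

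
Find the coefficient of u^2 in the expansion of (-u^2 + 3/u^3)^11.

General term: C(11,j)·(-u^2)^j·(3/u^3)^(11-j), with u-exponent 2j − 3(11−j) = 5j − 33.
Set 5j − 33 = 2: j = 7.
C(11,7) = 330; (-1)^7 = -1; 3^4 = 81.
Coefficient = 330 · (-1) · 81 = -26730.

-26730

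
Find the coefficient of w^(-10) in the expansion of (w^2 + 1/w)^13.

13

General term: C(13,j)·(w^2)^j·(1/w)^(13-j), with w-exponent 2j − 1(13−j) = 3j − 13.
Set 3j − 13 = -10: j = 1.
C(13,1) = 13; 1^1 = 1; 1^12 = 1.
Coefficient = 13 · 1 · 1 = 13.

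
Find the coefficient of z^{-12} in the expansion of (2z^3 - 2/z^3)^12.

2027520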